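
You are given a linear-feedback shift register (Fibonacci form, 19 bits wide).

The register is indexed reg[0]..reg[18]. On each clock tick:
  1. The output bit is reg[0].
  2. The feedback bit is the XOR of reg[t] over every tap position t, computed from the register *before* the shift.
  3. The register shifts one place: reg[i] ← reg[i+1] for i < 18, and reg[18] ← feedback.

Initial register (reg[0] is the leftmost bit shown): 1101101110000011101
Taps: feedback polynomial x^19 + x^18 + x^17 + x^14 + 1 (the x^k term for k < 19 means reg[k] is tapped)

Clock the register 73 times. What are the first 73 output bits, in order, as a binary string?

1101101110000011101100111110010001110001001010100111110010110110010010100

k : reg_k → out_k, fb_k
0: 1101101110000011101 → 1, fb=1
1: 1011011100000111011 → 1, fb=0
2: 0110111000001110110 → 0, fb=0
3: 1101110000011101100 → 1, fb=1
4: 1011100000111011001 → 1, fb=1
5: 0111000001110110011 → 0, fb=1
6: 1110000011101100111 → 1, fb=1
7: 1100000111011001111 → 1, fb=1
8: 1000001110110011111 → 1, fb=0
9: 0000011101100111110 → 0, fb=0
10: 0000111011001111100 → 0, fb=1
11: 0001110110011111001 → 0, fb=0
12: 0011101100111110010 → 0, fb=0
13: 0111011001111100100 → 0, fb=0
14: 1110110011111001000 → 1, fb=1
15: 1101100111110010001 → 1, fb=1
16: 1011001111100100011 → 1, fb=1
17: 0110011111001000111 → 0, fb=0
18: 1100111110010001110 → 1, fb=0
19: 1001111100100011100 → 1, fb=0
20: 0011111001000111000 → 0, fb=1
21: 0111110010001110001 → 0, fb=0
22: 1111100100011100010 → 1, fb=0
23: 1111001000111000100 → 1, fb=1
24: 1110010001110001001 → 1, fb=0
25: 1100100011100010010 → 1, fb=1
26: 1001000111000100101 → 1, fb=0
27: 0010001110001001010 → 0, fb=1
28: 0100011100010010101 → 0, fb=0
29: 1000111000100101010 → 1, fb=0
30: 0001110001001010100 → 0, fb=1
31: 0011100010010101001 → 0, fb=1
32: 0111000100101010011 → 0, fb=1
33: 1110001001010100111 → 1, fb=1
34: 1100010010101001111 → 1, fb=1
35: 1000100101010011111 → 1, fb=0
36: 0001001010100111110 → 0, fb=0
37: 0010010101001111100 → 0, fb=1
38: 0100101010011111001 → 0, fb=0
39: 1001010100111110010 → 1, fb=1
40: 0010101001111100101 → 0, fb=1
41: 0101010011111001011 → 0, fb=0
42: 1010100111110010110 → 1, fb=1
43: 0101001111100101101 → 0, fb=1
44: 1010011111001011011 → 1, fb=0
45: 0100111110010110110 → 0, fb=0
46: 1001111100101101100 → 1, fb=1
47: 0011111001011011001 → 0, fb=0
48: 0111110010110110010 → 0, fb=0
49: 1111100101101100100 → 1, fb=1
50: 1111001011011001001 → 1, fb=0
51: 1110010110110010010 → 1, fb=1
52: 1100101101100100101 → 1, fb=0
53: 1001011011001001010 → 1, fb=0
54: 0010110110010010100 → 0, fb=1
55: 0101101100100101001 → 0, fb=1
56: 1011011001001010011 → 1, fb=0
57: 0110110010010100110 → 0, fb=1
58: 1101100100101001101 → 1, fb=0
59: 1011001001010011010 → 1, fb=1
60: 0110010010100110101 → 0, fb=0
61: 1100100101001101010 → 1, fb=0
62: 1001001010011010100 → 1, fb=0
63: 0010010100110101000 → 0, fb=0
64: 0100101001101010000 → 0, fb=1
65: 1001010011010100001 → 1, fb=0
66: 0010100110101000010 → 0, fb=1
67: 0101001101010000101 → 0, fb=1
68: 1010011010100001011 → 1, fb=1
69: 0100110101000010111 → 0, fb=1
70: 1001101010000101111 → 1, fb=1
71: 0011010100001011111 → 0, fb=1
72: 0110101000010111111 → 0, fb=1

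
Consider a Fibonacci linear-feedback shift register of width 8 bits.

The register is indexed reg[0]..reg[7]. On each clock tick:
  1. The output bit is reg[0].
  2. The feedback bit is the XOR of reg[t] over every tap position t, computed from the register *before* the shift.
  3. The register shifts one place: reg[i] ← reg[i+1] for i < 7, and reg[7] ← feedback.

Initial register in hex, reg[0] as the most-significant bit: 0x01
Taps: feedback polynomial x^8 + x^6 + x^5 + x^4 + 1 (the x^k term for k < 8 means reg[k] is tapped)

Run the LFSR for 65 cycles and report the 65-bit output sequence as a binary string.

tick  register→output (feedback)
  0  00000001→0 (0)
  1  00000010→0 (1)
  2  00000101→0 (1)
  3  00001011→0 (0)
  4  00010110→0 (0)
  5  00101100→0 (0)
  6  01011000→0 (1)
  7  10110001→1 (1)
  8  01100011→0 (1)
  9  11000111→1 (1)
 10  10001111→1 (0)
 11  00011110→0 (1)
 12  00111101→0 (0)
 13  01111010→0 (0)
 14  11110100→1 (0)
 15  11101000→1 (0)
 16  11010000→1 (1)
 17  10100001→1 (1)
 18  01000011→0 (1)
 19  10000111→1 (1)
 20  00001111→0 (1)
 21  00011111→0 (1)
 22  00111111→0 (1)
 23  01111111→0 (1)
 24  11111111→1 (0)
 25  11111110→1 (0)
 26  11111100→1 (1)
 27  11111001→1 (0)
 28  11110010→1 (0)
 29  11100100→1 (0)
 30  11001000→1 (0)
 31  10010000→1 (1)
 32  00100001→0 (0)
 33  01000010→0 (1)
 34  10000101→1 (0)
 35  00001010→0 (0)
 36  00010100→0 (1)
 37  00101001→0 (1)
 38  01010011→0 (1)
 39  10100111→1 (1)
 40  01001111→0 (1)
 41  10011111→1 (0)
 42  00111110→0 (1)
 43  01111101→0 (0)
 44  11111010→1 (1)
 45  11110101→1 (0)
 46  11101010→1 (1)
 47  11010101→1 (0)
 48  10101010→1 (1)
 49  01010101→0 (1)
 50  10101011→1 (1)
 51  01010111→0 (0)
 52  10101110→1 (0)
 53  01011100→0 (0)
 54  10111000→1 (0)
 55  01110000→0 (0)
 56  11100000→1 (1)
 57  11000001→1 (1)
 58  10000011→1 (0)
 59  00000110→0 (0)
 60  00001100→0 (0)
 61  00011000→0 (1)
 62  00110001→0 (0)
 63  01100010→0 (1)
 64  11000101→1 (0)

00000001011000111101000011111111001000010100111110101010111000001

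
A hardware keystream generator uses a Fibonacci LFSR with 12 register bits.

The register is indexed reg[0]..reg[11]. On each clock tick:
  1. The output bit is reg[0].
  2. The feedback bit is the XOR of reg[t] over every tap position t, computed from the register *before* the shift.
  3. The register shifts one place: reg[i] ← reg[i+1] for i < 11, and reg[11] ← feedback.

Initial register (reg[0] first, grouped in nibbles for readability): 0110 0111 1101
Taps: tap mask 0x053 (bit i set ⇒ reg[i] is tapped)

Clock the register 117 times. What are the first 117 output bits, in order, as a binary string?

011001111101001000011101000010110101011111010111000011001010111101001101011001011000100101000101111011101011011101010

k : reg_k → out_k, fb_k
0: 011001111101 → 0, fb=0
1: 110011111010 → 1, fb=0
2: 100111110100 → 1, fb=1
3: 001111101001 → 0, fb=0
4: 011111010010 → 0, fb=0
5: 111110100100 → 1, fb=0
6: 111101001000 → 1, fb=0
7: 111010010000 → 1, fb=1
8: 110100100001 → 1, fb=1
9: 101001000011 → 1, fb=1
10: 010010000111 → 0, fb=0
11: 100100001110 → 1, fb=1
12: 001000011101 → 0, fb=0
13: 010000111010 → 0, fb=0
14: 100001110100 → 1, fb=0
15: 000011101000 → 0, fb=0
16: 000111010000 → 0, fb=1
17: 001110100001 → 0, fb=0
18: 011101000010 → 0, fb=1
19: 111010000101 → 1, fb=1
20: 110100001011 → 1, fb=0
21: 101000010110 → 1, fb=1
22: 010000101101 → 0, fb=0
23: 100001011010 → 1, fb=1
24: 000010110101 → 0, fb=0
25: 000101101010 → 0, fb=1
26: 001011010101 → 0, fb=1
27: 010110101011 → 0, fb=1
28: 101101010111 → 1, fb=1
29: 011010101111 → 0, fb=1
30: 110101011111 → 1, fb=0
31: 101010111110 → 1, fb=1
32: 010101111101 → 0, fb=0
33: 101011111010 → 1, fb=1
34: 010111110101 → 0, fb=1
35: 101111101011 → 1, fb=1
36: 011111010111 → 0, fb=0
37: 111110101110 → 1, fb=0
38: 111101011100 → 1, fb=0
39: 111010111000 → 1, fb=0
40: 110101110000 → 1, fb=1
41: 101011100001 → 1, fb=1
42: 010111000011 → 0, fb=0
43: 101110000110 → 1, fb=0
44: 011100001100 → 0, fb=1
45: 111000011001 → 1, fb=0
46: 110000110010 → 1, fb=1
47: 100001100101 → 1, fb=0
48: 000011001010 → 0, fb=1
49: 000110010101 → 0, fb=1
50: 001100101011 → 0, fb=1
51: 011001010111 → 0, fb=1
52: 110010101111 → 1, fb=0
53: 100101011110 → 1, fb=1
54: 001010111101 → 0, fb=0
55: 010101111010 → 0, fb=0
56: 101011110100 → 1, fb=1
57: 010111101001 → 0, fb=1
58: 101111010011 → 1, fb=0
59: 011110100110 → 0, fb=1
60: 111101001101 → 1, fb=0
61: 111010011010 → 1, fb=1
62: 110100110101 → 1, fb=1
63: 101001101011 → 1, fb=0
64: 010011010110 → 0, fb=0
65: 100110101100 → 1, fb=1
66: 001101011001 → 0, fb=0
67: 011010110010 → 0, fb=1
68: 110101100101 → 1, fb=1
69: 101011001011 → 1, fb=0
70: 010110010110 → 0, fb=0
71: 101100101100 → 1, fb=0
72: 011001011000 → 0, fb=1
73: 110010110001 → 1, fb=0
74: 100101100010 → 1, fb=0
75: 001011000100 → 0, fb=1
76: 010110001001 → 0, fb=0
77: 101100010010 → 1, fb=1
78: 011000100101 → 0, fb=0
79: 110001001010 → 1, fb=0
80: 100010010100 → 1, fb=0
81: 000100101000 → 0, fb=1
82: 001001010001 → 0, fb=0
83: 010010100010 → 0, fb=1
84: 100101000101 → 1, fb=1
85: 001010001011 → 0, fb=1
86: 010100010111 → 0, fb=1
87: 101000101111 → 1, fb=0
88: 010001011110 → 0, fb=1
89: 100010111101 → 1, fb=1
90: 000101111011 → 0, fb=1
91: 001011110111 → 0, fb=0
92: 010111101110 → 0, fb=1
93: 101111011101 → 1, fb=0
94: 011110111010 → 0, fb=1
95: 111101110101 → 1, fb=1
96: 111011101011 → 1, fb=0
97: 110111010110 → 1, fb=1
98: 101110101101 → 1, fb=1
99: 011101011011 → 0, fb=1
100: 111010110111 → 1, fb=0
101: 110101101110 → 1, fb=1
102: 101011011101 → 1, fb=0
103: 010110111010 → 0, fb=1
104: 101101110101 → 1, fb=0
105: 011011101010 → 0, fb=1
106: 110111010101 → 1, fb=1
107: 101110101011 → 1, fb=1
108: 011101010111 → 0, fb=1
109: 111010101111 → 1, fb=0
110: 110101011110 → 1, fb=0
111: 101010111100 → 1, fb=1
112: 010101111001 → 0, fb=0
113: 101011110010 → 1, fb=1
114: 010111100101 → 0, fb=1
115: 101111001011 → 1, fb=0
116: 011110010110 → 0, fb=0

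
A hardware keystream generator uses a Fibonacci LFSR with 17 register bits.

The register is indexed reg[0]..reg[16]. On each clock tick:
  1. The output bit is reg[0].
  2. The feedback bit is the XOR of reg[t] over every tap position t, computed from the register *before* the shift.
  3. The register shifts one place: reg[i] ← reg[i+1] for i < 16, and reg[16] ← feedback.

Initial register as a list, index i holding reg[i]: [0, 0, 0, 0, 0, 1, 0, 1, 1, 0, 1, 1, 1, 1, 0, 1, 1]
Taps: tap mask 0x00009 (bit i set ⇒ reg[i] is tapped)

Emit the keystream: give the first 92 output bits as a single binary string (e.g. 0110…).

step | reg (before) | out | fb
   0 | 00000101101111011 | 0 | 0
   1 | 00001011011110110 | 0 | 0
   2 | 00010110111101100 | 0 | 1
   3 | 00101101111011001 | 0 | 0
   4 | 01011011110110010 | 0 | 1
   5 | 10110111101100101 | 1 | 0
   6 | 01101111011001010 | 0 | 0
   7 | 11011110110010100 | 1 | 0
   8 | 10111101100101000 | 1 | 0
   9 | 01111011001010000 | 0 | 1
  10 | 11110110010100001 | 1 | 0
  11 | 11101100101000010 | 1 | 1
  12 | 11011001010000101 | 1 | 0
  13 | 10110010100001010 | 1 | 0
  14 | 01100101000010100 | 0 | 0
  15 | 11001010000101000 | 1 | 1
  16 | 10010100001010001 | 1 | 0
  17 | 00101000010100010 | 0 | 0
  18 | 01010000101000100 | 0 | 1
  19 | 10100001010001001 | 1 | 1
  20 | 01000010100010011 | 0 | 0
  21 | 10000101000100110 | 1 | 1
  22 | 00001010001001101 | 0 | 0
  23 | 00010100010011010 | 0 | 1
  24 | 00101000100110101 | 0 | 0
  25 | 01010001001101010 | 0 | 1
  26 | 10100010011010101 | 1 | 1
  27 | 01000100110101011 | 0 | 0
  28 | 10001001101010110 | 1 | 1
  29 | 00010011010101101 | 0 | 1
  30 | 00100110101011011 | 0 | 0
  31 | 01001101010110110 | 0 | 0
  32 | 10011010101101100 | 1 | 0
  33 | 00110101011011000 | 0 | 1
  34 | 01101010110110001 | 0 | 0
  35 | 11010101101100010 | 1 | 0
  36 | 10101011011000100 | 1 | 1
  37 | 01010110110001001 | 0 | 1
  38 | 10101101100010011 | 1 | 1
  39 | 01011011000100111 | 0 | 1
  40 | 10110110001001111 | 1 | 0
  41 | 01101100010011110 | 0 | 0
  42 | 11011000100111100 | 1 | 0
  43 | 10110001001111000 | 1 | 0
  44 | 01100010011110000 | 0 | 0
  45 | 11000100111100000 | 1 | 1
  46 | 10001001111000001 | 1 | 1
  47 | 00010011110000011 | 0 | 1
  48 | 00100111100000111 | 0 | 0
  49 | 01001111000001110 | 0 | 0
  50 | 10011110000011100 | 1 | 0
  51 | 00111100000111000 | 0 | 1
  52 | 01111000001110001 | 0 | 1
  53 | 11110000011100011 | 1 | 0
  54 | 11100000111000110 | 1 | 1
  55 | 11000001110001101 | 1 | 1
  56 | 10000011100011011 | 1 | 1
  57 | 00000111000110111 | 0 | 0
  58 | 00001110001101110 | 0 | 0
  59 | 00011100011011100 | 0 | 1
  60 | 00111000110111001 | 0 | 1
  61 | 01110001101110011 | 0 | 1
  62 | 11100011011100111 | 1 | 1
  63 | 11000110111001111 | 1 | 1
  64 | 10001101110011111 | 1 | 1
  65 | 00011011100111111 | 0 | 1
  66 | 00110111001111111 | 0 | 1
  67 | 01101110011111111 | 0 | 0
  68 | 11011100111111110 | 1 | 0
  69 | 10111001111111100 | 1 | 0
  70 | 01110011111111000 | 0 | 1
  71 | 11100111111110001 | 1 | 1
  72 | 11001111111100011 | 1 | 1
  73 | 10011111111000111 | 1 | 0
  74 | 00111111110001110 | 0 | 1
  75 | 01111111100011101 | 0 | 1
  76 | 11111111000111011 | 1 | 0
  77 | 11111110001110110 | 1 | 0
  78 | 11111100011101100 | 1 | 0
  79 | 11111000111011000 | 1 | 0
  80 | 11110001110110000 | 1 | 0
  81 | 11100011101100000 | 1 | 1
  82 | 11000111011000001 | 1 | 1
  83 | 10001110110000011 | 1 | 1
  84 | 00011101100000111 | 0 | 1
  85 | 00111011000001111 | 0 | 1
  86 | 01110110000011111 | 0 | 1
  87 | 11101100000111111 | 1 | 1
  88 | 11011000001111111 | 1 | 0
  89 | 10110000011111110 | 1 | 0
  90 | 01100000111111100 | 0 | 0
  91 | 11000001111111000 | 1 | 1

00000101101111011001010000101000100110101011011000100111100000111000110111001111111100011101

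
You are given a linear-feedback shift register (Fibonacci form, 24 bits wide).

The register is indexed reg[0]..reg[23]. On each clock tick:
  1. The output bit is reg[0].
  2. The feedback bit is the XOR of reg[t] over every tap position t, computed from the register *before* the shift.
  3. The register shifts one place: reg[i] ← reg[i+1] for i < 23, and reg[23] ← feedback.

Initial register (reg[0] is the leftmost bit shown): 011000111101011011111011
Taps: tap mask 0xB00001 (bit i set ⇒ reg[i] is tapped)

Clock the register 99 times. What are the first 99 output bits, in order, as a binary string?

011000111101011011111011001001100101000101111101100010101100011010000110001101011100001101101001000

tick  register→output (feedback)
  0  011000111101011011111011→0 (0)
  1  110001111010110111110110→1 (0)
  2  100011110101101111101100→1 (1)
  3  000111101011011111011001→0 (0)
  4  001111010110111110110010→0 (0)
  5  011110101101111101100100→0 (1)
  6  111101011011111011001001→1 (1)
  7  111010110111110110010011→1 (0)
  8  110101101111101100100110→1 (0)
  9  101011011111011001001100→1 (1)
 10  010110111110110010011001→0 (0)
 11  101101111101100100110010→1 (1)
 12  011011111011001001100101→0 (0)
 13  110111110110010011001010→1 (0)
 14  101111101100100110010100→1 (0)
 15  011111011001001100101000→0 (1)
 16  111110110010011001010001→1 (0)
 17  111101100100110010100010→1 (1)
 18  111011001001100101000101→1 (1)
 19  110110010011001010001011→1 (1)
 20  101100100110010100010111→1 (1)
 21  011001001100101000101111→0 (1)
 22  110010011001010001011111→1 (0)
 23  100100110010100010111110→1 (1)
 24  001001100101000101111101→0 (1)
 25  010011001010001011111011→0 (0)
 26  100110010100010111110110→1 (0)
 27  001100101000101111101100→0 (0)
 28  011001010001011111011000→0 (1)
 29  110010100010111110110001→1 (0)
 30  100101000101111101100010→1 (1)
 31  001010001011111011000101→0 (0)
 32  010100010111110110001010→0 (1)
 33  101000101111101100010101→1 (1)
 34  010001011111011000101011→0 (0)
 35  100010111110110001010110→1 (0)
 36  000101111101100010101100→0 (0)
 37  001011111011000101011000→0 (1)
 38  010111110110001010110001→0 (1)
 39  101111101100010101100011→1 (0)
 40  011111011000101011000110→0 (1)
 41  111110110001010110001101→1 (0)
 42  111101100010101100011010→1 (0)
 43  111011000101011000110100→1 (0)
 44  110110001010110001101000→1 (0)
 45  101100010101100011010000→1 (1)
 46  011000101011000110100001→0 (1)
 47  110001010110001101000011→1 (0)
 48  100010101100011010000110→1 (0)
 49  000101011000110100001100→0 (0)
 50  001010110001101000011000→0 (1)
 51  010101100011010000110001→0 (1)
 52  101011000110100001100011→1 (0)
 53  010110001101000011000110→0 (1)
 54  101100011010000110001101→1 (0)
 55  011000110100001100011010→0 (1)
 56  110001101000011000110101→1 (1)
 57  100011010000110001101011→1 (1)
 58  000110100001100011010111→0 (0)
 59  001101000011000110101110→0 (0)
 60  011010000110001101011100→0 (0)
 61  110100001100011010111000→1 (0)
 62  101000011000110101110000→1 (1)
 63  010000110001101011100001→0 (1)
 64  100001100011010111000011→1 (0)
 65  000011000110101110000110→0 (1)
 66  000110001101011100001101→0 (1)
 67  001100011010111000011011→0 (0)
 68  011000110101110000110110→0 (1)
 69  110001101011100001101101→1 (0)
 70  100011010111000011011010→1 (0)
 71  000110101110000110110100→0 (1)
 72  001101011100001101101001→0 (0)
 73  011010111000011011010010→0 (0)
 74  110101110000110110100100→1 (0)
 75  101011100001101101001000→1 (0)
 76  010111000011011010010000→0 (0)
 77  101110000110110100100000→1 (1)
 78  011100001101101001000001→0 (1)
 79  111000011011010010000011→1 (0)
 80  110000110110100100000110→1 (0)
 81  100001101101001000001100→1 (1)
 82  000011011010010000011001→0 (0)
 83  000110110100100000110010→0 (0)
 84  001101101001000001100100→0 (1)
 85  011011010010000011001001→0 (0)
 86  110110100100000110010010→1 (1)
 87  101101001000001100100101→1 (1)
 88  011010010000011001001011→0 (0)
 89  110100100000110010010110→1 (0)
 90  101001000001100100101100→1 (1)
 91  010010000011001001011001→0 (0)
 92  100100000110010010110010→1 (1)
 93  001000001100100101100101→0 (0)
 94  010000011001001011001010→0 (1)
 95  100000110010010110010101→1 (1)
 96  000001100100101100101011→0 (0)
 97  000011001001011001010110→0 (1)
 98  000110010010110010101101→0 (1)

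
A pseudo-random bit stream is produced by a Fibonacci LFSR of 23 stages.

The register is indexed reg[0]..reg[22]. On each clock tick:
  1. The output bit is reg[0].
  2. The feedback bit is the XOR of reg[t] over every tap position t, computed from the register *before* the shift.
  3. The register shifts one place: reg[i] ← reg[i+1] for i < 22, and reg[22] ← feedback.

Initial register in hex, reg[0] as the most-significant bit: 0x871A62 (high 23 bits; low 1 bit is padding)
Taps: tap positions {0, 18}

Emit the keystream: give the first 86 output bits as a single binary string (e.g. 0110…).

10000111000110100110001000011110110000101101001010101000110000111011100010010101001011

tick  register→output (feedback)
  0  10000111000110100110001→1 (0)
  1  00001110001101001100010→0 (0)
  2  00011100011010011000100→0 (0)
  3  00111000110100110001000→0 (0)
  4  01110001101001100010000→0 (1)
  5  11100011010011000100001→1 (1)
  6  11000110100110001000011→1 (1)
  7  10001101001100010000111→1 (1)
  8  00011010011000100001111→0 (0)
  9  00110100110001000011110→0 (1)
 10  01101001100010000111101→0 (1)
 11  11010011000100001111011→1 (0)
 12  10100110001000011110110→1 (0)
 13  01001100010000111101100→0 (0)
 14  10011000100001111011000→1 (0)
 15  00110001000011110110000→0 (1)
 16  01100010000111101100001→0 (0)
 17  11000100001111011000010→1 (1)
 18  10001000011110110000101→1 (1)
 19  00010000111101100001011→0 (0)
 20  00100001111011000010110→0 (1)
 21  01000011110110000101101→0 (0)
 22  10000111101100001011010→1 (0)
 23  00001111011000010110100→0 (1)
 24  00011110110000101101001→0 (0)
 25  00111101100001011010010→0 (1)
 26  01111011000010110100101→0 (0)
 27  11110110000101101001010→1 (1)
 28  11101100001011010010101→1 (0)
 29  11011000010110100101010→1 (1)
 30  10110000101101001010101→1 (0)
 31  01100001011010010101010→0 (0)
 32  11000010110100101010100→1 (0)
 33  10000101101001010101000→1 (1)
 34  00001011010010101010001→0 (1)
 35  00010110100101010100011→0 (0)
 36  00101101001010101000110→0 (0)
 37  01011010010101010001100→0 (0)
 38  10110100101010100011000→1 (0)
 39  01101001010101000110000→0 (1)
 40  11010010101010001100001→1 (1)
 41  10100101010100011000011→1 (1)
 42  01001010101000110000111→0 (0)
 43  10010101010001100001110→1 (1)
 44  00101010100011000011101→0 (1)
 45  01010101000110000111011→0 (1)
 46  10101010001100001110111→1 (0)
 47  01010100011000011101110→0 (0)
 48  10101000110000111011100→1 (0)
 49  01010001100001110111000→0 (1)
 50  10100011000011101110001→1 (0)
 51  01000110000111011100010→0 (0)
 52  10001100001110111000100→1 (1)
 53  00011000011101110001001→0 (0)
 54  00110000111011100010010→0 (1)
 55  01100001110111000100101→0 (0)
 56  11000011101110001001010→1 (1)
 57  10000111011100010010101→1 (0)
 58  00001110111000100101010→0 (0)
 59  00011101110001001010100→0 (1)
 60  00111011100010010101001→0 (0)
 61  01110111000100101010010→0 (1)
 62  11101110001001010100101→1 (1)
 63  11011100010010101001011→1 (1)
 64  10111000100101010010111→1 (0)
 65  01110001001010100101110→0 (0)
 66  11100010010101001011100→1 (0)
 67  11000100101010010111000→1 (0)
 68  10001001010100101110000→1 (0)
 69  00010010101001011100000→0 (0)
 70  00100101010010111000000→0 (0)
 71  01001010100101110000000→0 (0)
 72  10010101001011100000000→1 (1)
 73  00101010010111000000001→0 (0)
 74  01010100101110000000010→0 (0)
 75  10101001011100000000100→1 (1)
 76  01010010111000000001001→0 (0)
 77  10100101110000000010010→1 (0)
 78  01001011100000000100100→0 (0)
 79  10010111000000001001000→1 (1)
 80  00101110000000010010001→0 (1)
 81  01011100000000100100011→0 (0)
 82  10111000000001001000110→1 (1)
 83  01110000000010010001101→0 (0)
 84  11100000000100100011010→1 (0)
 85  11000000001001000110100→1 (0)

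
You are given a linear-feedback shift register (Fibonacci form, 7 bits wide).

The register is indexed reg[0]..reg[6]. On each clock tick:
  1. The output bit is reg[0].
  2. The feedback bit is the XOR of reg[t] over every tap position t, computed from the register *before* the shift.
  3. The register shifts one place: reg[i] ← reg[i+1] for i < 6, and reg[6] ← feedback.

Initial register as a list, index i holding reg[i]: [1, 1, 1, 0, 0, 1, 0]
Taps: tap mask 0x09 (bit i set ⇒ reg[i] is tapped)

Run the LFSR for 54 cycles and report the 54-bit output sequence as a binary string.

111001011001001000000100010011000101110101101100000110

k : reg_k → out_k, fb_k
0: 1110010 → 1, fb=1
1: 1100101 → 1, fb=1
2: 1001011 → 1, fb=0
3: 0010110 → 0, fb=0
4: 0101100 → 0, fb=1
5: 1011001 → 1, fb=0
6: 0110010 → 0, fb=0
7: 1100100 → 1, fb=1
8: 1001001 → 1, fb=0
9: 0010010 → 0, fb=0
10: 0100100 → 0, fb=0
11: 1001000 → 1, fb=0
12: 0010000 → 0, fb=0
13: 0100000 → 0, fb=0
14: 1000000 → 1, fb=1
15: 0000001 → 0, fb=0
16: 0000010 → 0, fb=0
17: 0000100 → 0, fb=0
18: 0001000 → 0, fb=1
19: 0010001 → 0, fb=0
20: 0100010 → 0, fb=0
21: 1000100 → 1, fb=1
22: 0001001 → 0, fb=1
23: 0010011 → 0, fb=0
24: 0100110 → 0, fb=0
25: 1001100 → 1, fb=0
26: 0011000 → 0, fb=1
27: 0110001 → 0, fb=0
28: 1100010 → 1, fb=1
29: 1000101 → 1, fb=1
30: 0001011 → 0, fb=1
31: 0010111 → 0, fb=0
32: 0101110 → 0, fb=1
33: 1011101 → 1, fb=0
34: 0111010 → 0, fb=1
35: 1110101 → 1, fb=1
36: 1101011 → 1, fb=0
37: 1010110 → 1, fb=1
38: 0101101 → 0, fb=1
39: 1011011 → 1, fb=0
40: 0110110 → 0, fb=0
41: 1101100 → 1, fb=0
42: 1011000 → 1, fb=0
43: 0110000 → 0, fb=0
44: 1100000 → 1, fb=1
45: 1000001 → 1, fb=1
46: 0000011 → 0, fb=0
47: 0000110 → 0, fb=0
48: 0001100 → 0, fb=1
49: 0011001 → 0, fb=1
50: 0110011 → 0, fb=0
51: 1100110 → 1, fb=1
52: 1001101 → 1, fb=0
53: 0011010 → 0, fb=1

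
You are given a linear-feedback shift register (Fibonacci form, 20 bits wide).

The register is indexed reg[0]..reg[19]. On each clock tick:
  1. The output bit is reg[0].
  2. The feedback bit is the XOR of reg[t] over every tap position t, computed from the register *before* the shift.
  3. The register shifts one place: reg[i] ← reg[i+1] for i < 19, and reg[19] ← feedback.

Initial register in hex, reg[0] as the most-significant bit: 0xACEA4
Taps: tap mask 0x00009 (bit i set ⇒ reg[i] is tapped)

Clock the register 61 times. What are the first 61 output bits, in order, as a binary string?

step | reg (before) | out | fb
   0 | 10101100111010100100 | 1 | 1
   1 | 01011001110101001001 | 0 | 1
   2 | 10110011101010010011 | 1 | 0
   3 | 01100111010100100110 | 0 | 0
   4 | 11001110101001001100 | 1 | 1
   5 | 10011101010010011001 | 1 | 0
   6 | 00111010100100110010 | 0 | 1
   7 | 01110101001001100101 | 0 | 1
   8 | 11101010010011001011 | 1 | 1
   9 | 11010100100110010111 | 1 | 0
  10 | 10101001001100101110 | 1 | 1
  11 | 01010010011001011101 | 0 | 1
  12 | 10100100110010111011 | 1 | 1
  13 | 01001001100101110111 | 0 | 0
  14 | 10010011001011101110 | 1 | 0
  15 | 00100110010111011100 | 0 | 0
  16 | 01001100101110111000 | 0 | 0
  17 | 10011001011101110000 | 1 | 0
  18 | 00110010111011100000 | 0 | 1
  19 | 01100101110111000001 | 0 | 0
  20 | 11001011101110000010 | 1 | 1
  21 | 10010111011100000101 | 1 | 0
  22 | 00101110111000001010 | 0 | 0
  23 | 01011101110000010100 | 0 | 1
  24 | 10111011100000101001 | 1 | 0
  25 | 01110111000001010010 | 0 | 1
  26 | 11101110000010100101 | 1 | 1
  27 | 11011100000101001011 | 1 | 0
  28 | 10111000001010010110 | 1 | 0
  29 | 01110000010100101100 | 0 | 1
  30 | 11100000101001011001 | 1 | 1
  31 | 11000001010010110011 | 1 | 1
  32 | 10000010100101100111 | 1 | 1
  33 | 00000101001011001111 | 0 | 0
  34 | 00001010010110011110 | 0 | 0
  35 | 00010100101100111100 | 0 | 1
  36 | 00101001011001111001 | 0 | 0
  37 | 01010010110011110010 | 0 | 1
  38 | 10100101100111100101 | 1 | 1
  39 | 01001011001111001011 | 0 | 0
  40 | 10010110011110010110 | 1 | 0
  41 | 00101100111100101100 | 0 | 0
  42 | 01011001111001011000 | 0 | 1
  43 | 10110011110010110001 | 1 | 0
  44 | 01100111100101100010 | 0 | 0
  45 | 11001111001011000100 | 1 | 1
  46 | 10011110010110001001 | 1 | 0
  47 | 00111100101100010010 | 0 | 1
  48 | 01111001011000100101 | 0 | 1
  49 | 11110010110001001011 | 1 | 0
  50 | 11100101100010010110 | 1 | 1
  51 | 11001011000100101101 | 1 | 1
  52 | 10010110001001011011 | 1 | 0
  53 | 00101100010010110110 | 0 | 0
  54 | 01011000100101101100 | 0 | 1
  55 | 10110001001011011001 | 1 | 0
  56 | 01100010010110110010 | 0 | 0
  57 | 11000100101101100100 | 1 | 1
  58 | 10001001011011001001 | 1 | 1
  59 | 00010010110110010011 | 0 | 1
  60 | 00100101101100100111 | 0 | 0

1010110011101010010011001011101110000010100101100111100101100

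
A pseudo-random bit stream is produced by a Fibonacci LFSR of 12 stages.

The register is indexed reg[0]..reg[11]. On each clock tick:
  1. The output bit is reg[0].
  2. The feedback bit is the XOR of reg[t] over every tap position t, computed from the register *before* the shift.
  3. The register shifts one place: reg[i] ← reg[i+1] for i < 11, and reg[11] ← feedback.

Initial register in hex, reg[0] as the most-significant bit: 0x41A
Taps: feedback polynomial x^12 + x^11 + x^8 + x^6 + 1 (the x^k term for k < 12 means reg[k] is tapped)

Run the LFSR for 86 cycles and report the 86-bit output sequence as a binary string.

01000001101011111001011010001101000010000101100001000000111100001000011001011000111100

k : reg_k → out_k, fb_k
0: 010000011010 → 0, fb=1
1: 100000110101 → 1, fb=1
2: 000001101011 → 0, fb=1
3: 000011010111 → 0, fb=1
4: 000110101111 → 0, fb=1
5: 001101011111 → 0, fb=0
6: 011010111110 → 0, fb=0
7: 110101111100 → 1, fb=1
8: 101011111001 → 1, fb=0
9: 010111110010 → 0, fb=1
10: 101111100101 → 1, fb=1
11: 011111001011 → 0, fb=0
12: 111110010110 → 1, fb=1
13: 111100101101 → 1, fb=0
14: 111001011010 → 1, fb=0
15: 110010110100 → 1, fb=0
16: 100101101000 → 1, fb=1
17: 001011010001 → 0, fb=1
18: 010110100011 → 0, fb=0
19: 101101000110 → 1, fb=1
20: 011010001101 → 0, fb=0
21: 110100011010 → 1, fb=0
22: 101000110100 → 1, fb=0
23: 010001101000 → 0, fb=0
24: 100011010000 → 1, fb=1
25: 000110100001 → 0, fb=0
26: 001101000010 → 0, fb=0
27: 011010000100 → 0, fb=0
28: 110100001000 → 1, fb=0
29: 101000010000 → 1, fb=1
30: 010000100001 → 0, fb=0
31: 100001000010 → 1, fb=1
32: 000010000101 → 0, fb=1
33: 000100001011 → 0, fb=0
34: 001000010110 → 0, fb=0
35: 010000101100 → 0, fb=0
36: 100001011000 → 1, fb=0
37: 000010110000 → 0, fb=1
38: 000101100001 → 0, fb=0
39: 001011000010 → 0, fb=0
40: 010110000100 → 0, fb=0
41: 101100001000 → 1, fb=0
42: 011000010000 → 0, fb=0
43: 110000100000 → 1, fb=0
44: 100001000000 → 1, fb=1
45: 000010000001 → 0, fb=1
46: 000100000011 → 0, fb=1
47: 001000000111 → 0, fb=1
48: 010000001111 → 0, fb=0
49: 100000011110 → 1, fb=0
50: 000000111100 → 0, fb=0
51: 000001111000 → 0, fb=0
52: 000011110000 → 0, fb=1
53: 000111100001 → 0, fb=0
54: 001111000010 → 0, fb=0
55: 011110000100 → 0, fb=0
56: 111100001000 → 1, fb=0
57: 111000010000 → 1, fb=1
58: 110000100001 → 1, fb=1
59: 100001000011 → 1, fb=0
60: 000010000110 → 0, fb=0
61: 000100001100 → 0, fb=1
62: 001000011001 → 0, fb=0
63: 010000110010 → 0, fb=1
64: 100001100101 → 1, fb=1
65: 000011001011 → 0, fb=0
66: 000110010110 → 0, fb=0
67: 001100101100 → 0, fb=0
68: 011001011000 → 0, fb=1
69: 110010110001 → 1, fb=1
70: 100101100011 → 1, fb=1
71: 001011000111 → 0, fb=1
72: 010110001111 → 0, fb=0
73: 101100011110 → 1, fb=0
74: 011000111100 → 0, fb=0
75: 110001111000 → 1, fb=1
76: 100011110001 → 1, fb=1
77: 000111100011 → 0, fb=0
78: 001111000110 → 0, fb=0
79: 011110001100 → 0, fb=1
80: 111100011001 → 1, fb=1
81: 111000110011 → 1, fb=1
82: 110001100111 → 1, fb=1
83: 100011001111 → 1, fb=1
84: 000110011111 → 0, fb=0
85: 001100111110 → 0, fb=0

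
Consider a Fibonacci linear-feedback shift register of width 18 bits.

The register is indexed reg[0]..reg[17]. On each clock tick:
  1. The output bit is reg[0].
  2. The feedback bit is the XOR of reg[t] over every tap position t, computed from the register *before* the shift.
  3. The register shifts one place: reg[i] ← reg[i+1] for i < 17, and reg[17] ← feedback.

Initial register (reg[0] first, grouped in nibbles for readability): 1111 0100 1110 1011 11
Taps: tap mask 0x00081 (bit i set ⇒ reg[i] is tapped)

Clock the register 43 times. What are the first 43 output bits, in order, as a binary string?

step | reg (before) | out | fb
   0 | 111101001110101111 | 1 | 1
   1 | 111010011101011111 | 1 | 0
   2 | 110100111010111110 | 1 | 0
   3 | 101001110101111100 | 1 | 0
   4 | 010011101011111000 | 0 | 0
   5 | 100111010111110000 | 1 | 0
   6 | 001110101111100000 | 0 | 0
   7 | 011101011111000000 | 0 | 1
   8 | 111010111110000001 | 1 | 0
   9 | 110101111100000010 | 1 | 0
  10 | 101011111000000100 | 1 | 0
  11 | 010111110000001000 | 0 | 1
  12 | 101111100000010001 | 1 | 1
  13 | 011111000000100011 | 0 | 0
  14 | 111110000001000110 | 1 | 1
  15 | 111100000010001101 | 1 | 1
  16 | 111000000100011011 | 1 | 1
  17 | 110000001000110111 | 1 | 1
  18 | 100000010001101111 | 1 | 0
  19 | 000000100011011110 | 0 | 0
  20 | 000001000110111100 | 0 | 0
  21 | 000010001101111000 | 0 | 0
  22 | 000100011011110000 | 0 | 1
  23 | 001000110111100001 | 0 | 1
  24 | 010001101111000011 | 0 | 0
  25 | 100011011110000110 | 1 | 0
  26 | 000110111100001100 | 0 | 1
  27 | 001101111000011001 | 0 | 1
  28 | 011011110000110011 | 0 | 1
  29 | 110111100001100111 | 1 | 1
  30 | 101111000011001111 | 1 | 1
  31 | 011110000110011111 | 0 | 0
  32 | 111100001100111110 | 1 | 1
  33 | 111000011001111101 | 1 | 0
  34 | 110000110011111010 | 1 | 0
  35 | 100001100111110100 | 1 | 1
  36 | 000011001111101001 | 0 | 0
  37 | 000110011111010010 | 0 | 1
  38 | 001100111110100101 | 0 | 1
  39 | 011001111101001011 | 0 | 1
  40 | 110011111010010111 | 1 | 0
  41 | 100111110100101110 | 1 | 0
  42 | 001111101001011100 | 0 | 0

1111010011101011111000000100011011110000110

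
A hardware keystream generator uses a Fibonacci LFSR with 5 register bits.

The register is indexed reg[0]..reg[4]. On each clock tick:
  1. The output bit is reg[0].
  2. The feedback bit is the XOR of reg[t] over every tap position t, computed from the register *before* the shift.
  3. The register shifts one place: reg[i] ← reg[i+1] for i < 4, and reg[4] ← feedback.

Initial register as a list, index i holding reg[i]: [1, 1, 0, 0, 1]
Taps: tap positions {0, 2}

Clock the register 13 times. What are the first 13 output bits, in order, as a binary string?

k : reg_k → out_k, fb_k
0: 11001 → 1, fb=1
1: 10011 → 1, fb=1
2: 00111 → 0, fb=1
3: 01111 → 0, fb=1
4: 11111 → 1, fb=0
5: 11110 → 1, fb=0
6: 11100 → 1, fb=0
7: 11000 → 1, fb=1
8: 10001 → 1, fb=1
9: 00011 → 0, fb=0
10: 00110 → 0, fb=1
11: 01101 → 0, fb=1
12: 11011 → 1, fb=1

1100111110001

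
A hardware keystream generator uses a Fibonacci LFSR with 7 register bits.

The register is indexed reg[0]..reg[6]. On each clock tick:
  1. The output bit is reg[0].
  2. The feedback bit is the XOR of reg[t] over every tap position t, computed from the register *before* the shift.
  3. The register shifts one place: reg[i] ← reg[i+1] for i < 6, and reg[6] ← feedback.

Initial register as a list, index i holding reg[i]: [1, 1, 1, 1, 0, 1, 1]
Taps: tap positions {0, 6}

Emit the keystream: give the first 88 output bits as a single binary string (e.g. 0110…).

1111011010110110010010001110000101111100101011100110100010011110001010000110000010000001

tick  register→output (feedback)
  0  1111011→1 (0)
  1  1110110→1 (1)
  2  1101101→1 (0)
  3  1011010→1 (1)
  4  0110101→0 (1)
  5  1101011→1 (0)
  6  1010110→1 (1)
  7  0101101→0 (1)
  8  1011011→1 (0)
  9  0110110→0 (0)
 10  1101100→1 (1)
 11  1011001→1 (0)
 12  0110010→0 (0)
 13  1100100→1 (1)
 14  1001001→1 (0)
 15  0010010→0 (0)
 16  0100100→0 (0)
 17  1001000→1 (1)
 18  0010001→0 (1)
 19  0100011→0 (1)
 20  1000111→1 (0)
 21  0001110→0 (0)
 22  0011100→0 (0)
 23  0111000→0 (0)
 24  1110000→1 (1)
 25  1100001→1 (0)
 26  1000010→1 (1)
 27  0000101→0 (1)
 28  0001011→0 (1)
 29  0010111→0 (1)
 30  0101111→0 (1)
 31  1011111→1 (0)
 32  0111110→0 (0)
 33  1111100→1 (1)
 34  1111001→1 (0)
 35  1110010→1 (1)
 36  1100101→1 (0)
 37  1001010→1 (1)
 38  0010101→0 (1)
 39  0101011→0 (1)
 40  1010111→1 (0)
 41  0101110→0 (0)
 42  1011100→1 (1)
 43  0111001→0 (1)
 44  1110011→1 (0)
 45  1100110→1 (1)
 46  1001101→1 (0)
 47  0011010→0 (0)
 48  0110100→0 (0)
 49  1101000→1 (1)
 50  1010001→1 (0)
 51  0100010→0 (0)
 52  1000100→1 (1)
 53  0001001→0 (1)
 54  0010011→0 (1)
 55  0100111→0 (1)
 56  1001111→1 (0)
 57  0011110→0 (0)
 58  0111100→0 (0)
 59  1111000→1 (1)
 60  1110001→1 (0)
 61  1100010→1 (1)
 62  1000101→1 (0)
 63  0001010→0 (0)
 64  0010100→0 (0)
 65  0101000→0 (0)
 66  1010000→1 (1)
 67  0100001→0 (1)
 68  1000011→1 (0)
 69  0000110→0 (0)
 70  0001100→0 (0)
 71  0011000→0 (0)
 72  0110000→0 (0)
 73  1100000→1 (1)
 74  1000001→1 (0)
 75  0000010→0 (0)
 76  0000100→0 (0)
 77  0001000→0 (0)
 78  0010000→0 (0)
 79  0100000→0 (0)
 80  1000000→1 (1)
 81  0000001→0 (1)
 82  0000011→0 (1)
 83  0000111→0 (1)
 84  0001111→0 (1)
 85  0011111→0 (1)
 86  0111111→0 (1)
 87  1111111→1 (0)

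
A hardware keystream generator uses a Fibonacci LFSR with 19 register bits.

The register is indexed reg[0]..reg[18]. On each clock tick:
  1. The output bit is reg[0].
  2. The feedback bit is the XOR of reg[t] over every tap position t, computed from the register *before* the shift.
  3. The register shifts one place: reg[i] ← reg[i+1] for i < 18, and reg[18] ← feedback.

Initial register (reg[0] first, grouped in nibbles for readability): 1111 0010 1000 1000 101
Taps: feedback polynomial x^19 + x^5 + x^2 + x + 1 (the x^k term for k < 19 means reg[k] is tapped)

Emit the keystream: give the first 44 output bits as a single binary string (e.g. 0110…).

k : reg_k → out_k, fb_k
0: 1111001010001000101 → 1, fb=1
1: 1110010100010001011 → 1, fb=0
2: 1100101000100010110 → 1, fb=0
3: 1001010001000101100 → 1, fb=0
4: 0010100010001011000 → 0, fb=1
5: 0101000100010110001 → 0, fb=1
6: 1010001000101100011 → 1, fb=0
7: 0100010001011000110 → 0, fb=0
8: 1000100010110001100 → 1, fb=1
9: 0001000101100011001 → 0, fb=0
10: 0010001011000110010 → 0, fb=1
11: 0100010110001100101 → 0, fb=0
12: 1000101100011001010 → 1, fb=1
13: 0001011000110010101 → 0, fb=1
14: 0010110001100101011 → 0, fb=0
15: 0101100011001010110 → 0, fb=1
16: 1011000110010101101 → 1, fb=0
17: 0110001100101011010 → 0, fb=0
18: 1100011001010110100 → 1, fb=1
19: 1000110010101101001 → 1, fb=0
20: 0001100101011010010 → 0, fb=0
21: 0011001010110100100 → 0, fb=1
22: 0110010101101001001 → 0, fb=1
23: 1100101011010010011 → 1, fb=0
24: 1001010110100100110 → 1, fb=0
25: 0010101101001001100 → 0, fb=1
26: 0101011010010011001 → 0, fb=0
27: 1010110100100110010 → 1, fb=1
28: 0101101001001100101 → 0, fb=1
29: 1011010010011001011 → 1, fb=1
30: 0110100100110010111 → 0, fb=0
31: 1101001001100101110 → 1, fb=0
32: 1010010011001011100 → 1, fb=1
33: 0100100110010111001 → 0, fb=1
34: 1001001100101110011 → 1, fb=1
35: 0010011001011100111 → 0, fb=0
36: 0100110010111001110 → 0, fb=0
37: 1001100101110011100 → 1, fb=1
38: 0011001011100111001 → 0, fb=1
39: 0110010111001110011 → 0, fb=1
40: 1100101110011100111 → 1, fb=0
41: 1001011100111001110 → 1, fb=0
42: 0010111001110011100 → 0, fb=0
43: 0101110011100111000 → 0, fb=0

11110010100010001011000110010101101001001100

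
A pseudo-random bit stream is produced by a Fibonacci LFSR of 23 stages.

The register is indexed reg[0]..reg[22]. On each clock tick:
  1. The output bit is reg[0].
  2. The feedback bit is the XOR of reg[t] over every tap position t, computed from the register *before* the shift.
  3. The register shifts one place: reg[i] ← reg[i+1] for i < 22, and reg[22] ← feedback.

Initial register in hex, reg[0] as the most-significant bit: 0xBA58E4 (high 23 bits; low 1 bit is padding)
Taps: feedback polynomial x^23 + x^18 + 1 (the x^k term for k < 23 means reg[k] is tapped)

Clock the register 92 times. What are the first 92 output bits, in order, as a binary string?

step | reg (before) | out | fb
   0 | 10111010010110001110010 | 1 | 0
   1 | 01110100101100011100100 | 0 | 0
   2 | 11101001011000111001000 | 1 | 1
   3 | 11010010110001110010001 | 1 | 0
   4 | 10100101100011100100010 | 1 | 1
   5 | 01001011000111001000101 | 0 | 0
   6 | 10010110001110010001010 | 1 | 1
   7 | 00101100011100100010101 | 0 | 1
   8 | 01011000111001000101011 | 0 | 0
   9 | 10110001110010001010110 | 1 | 0
  10 | 01100011100100010101100 | 0 | 0
  11 | 11000111001000101011000 | 1 | 0
  12 | 10001110010001010110000 | 1 | 0
  13 | 00011100100010101100000 | 0 | 0
  14 | 00111001000101011000000 | 0 | 0
  15 | 01110010001010110000000 | 0 | 0
  16 | 11100100010101100000000 | 1 | 1
  17 | 11001000101011000000001 | 1 | 1
  18 | 10010001010110000000011 | 1 | 1
  19 | 00100010101100000000111 | 0 | 0
  20 | 01000101011000000001110 | 0 | 0
  21 | 10001010110000000011100 | 1 | 0
  22 | 00010101100000000111000 | 0 | 1
  23 | 00101011000000001110001 | 0 | 1
  24 | 01010110000000011100011 | 0 | 0
  25 | 10101100000000111000110 | 1 | 1
  26 | 01011000000001110001101 | 0 | 0
  27 | 10110000000011100011010 | 1 | 0
  28 | 01100000000111000110100 | 0 | 1
  29 | 11000000001110001101001 | 1 | 1
  30 | 10000000011100011010011 | 1 | 0
  31 | 00000000111000110100110 | 0 | 0
  32 | 00000001110001101001100 | 0 | 0
  33 | 00000011100011010011000 | 0 | 1
  34 | 00000111000110100110001 | 0 | 1
  35 | 00001110001101001100011 | 0 | 0
  36 | 00011100011010011000110 | 0 | 0
  37 | 00111000110100110001100 | 0 | 0
  38 | 01110001101001100011000 | 0 | 1
  39 | 11100011010011000110001 | 1 | 0
  40 | 11000110100110001100010 | 1 | 1
  41 | 10001101001100011000101 | 1 | 1
  42 | 00011010011000110001011 | 0 | 0
  43 | 00110100110001100010110 | 0 | 1
  44 | 01101001100011000101101 | 0 | 0
  45 | 11010011000110001011010 | 1 | 0
  46 | 10100110001100010110100 | 1 | 0
  47 | 01001100011000101101000 | 0 | 0
  48 | 10011000110001011010000 | 1 | 0
  49 | 00110001100010110100000 | 0 | 0
  50 | 01100011000101101000000 | 0 | 0
  51 | 11000110001011010000000 | 1 | 1
  52 | 10001100010110100000001 | 1 | 1
  53 | 00011000101101000000011 | 0 | 0
  54 | 00110001011010000000110 | 0 | 0
  55 | 01100010110100000001100 | 0 | 0
  56 | 11000101101000000011000 | 1 | 0
  57 | 10001011010000000110000 | 1 | 0
  58 | 00010110100000001100000 | 0 | 0
  59 | 00101101000000011000000 | 0 | 0
  60 | 01011010000000110000000 | 0 | 0
  61 | 10110100000001100000000 | 1 | 1
  62 | 01101000000011000000001 | 0 | 0
  63 | 11010000000110000000010 | 1 | 1
  64 | 10100000001100000000101 | 1 | 1
  65 | 01000000011000000001011 | 0 | 0
  66 | 10000000110000000010110 | 1 | 0
  67 | 00000001100000000101100 | 0 | 0
  68 | 00000011000000001011000 | 0 | 1
  69 | 00000110000000010110001 | 0 | 1
  70 | 00001100000000101100011 | 0 | 0
  71 | 00011000000001011000110 | 0 | 0
  72 | 00110000000010110001100 | 0 | 0
  73 | 01100000000101100011000 | 0 | 1
  74 | 11000000001011000110001 | 1 | 0
  75 | 10000000010110001100010 | 1 | 1
  76 | 00000000101100011000101 | 0 | 0
  77 | 00000001011000110001010 | 0 | 0
  78 | 00000010110001100010100 | 0 | 1
  79 | 00000101100011000101001 | 0 | 0
  80 | 00001011000110001010010 | 0 | 1
  81 | 00010110001100010100101 | 0 | 0
  82 | 00101100011000101001010 | 0 | 0
  83 | 01011000110001010010100 | 0 | 1
  84 | 10110001100010100101001 | 1 | 1
  85 | 01100011000101001010011 | 0 | 1
  86 | 11000110001010010100111 | 1 | 1
  87 | 10001100010100101001111 | 1 | 1
  88 | 00011000101001010011111 | 0 | 1
  89 | 00110001010010100111111 | 0 | 1
  90 | 01100010100101001111111 | 0 | 1
  91 | 11000101001010011111111 | 1 | 0

10111010010110001110010001010110000000011100011010011000110001011010000000110000000010110001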